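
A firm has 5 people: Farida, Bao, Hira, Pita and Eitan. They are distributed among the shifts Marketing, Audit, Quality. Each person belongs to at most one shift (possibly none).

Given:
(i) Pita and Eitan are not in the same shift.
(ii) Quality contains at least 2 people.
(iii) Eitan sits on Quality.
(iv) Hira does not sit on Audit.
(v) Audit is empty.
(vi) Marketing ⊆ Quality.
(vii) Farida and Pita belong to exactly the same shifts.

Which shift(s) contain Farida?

From (iii): Eitan ∈ Quality.
From (iv): Hira ∉ Audit.
(i): Pita ∉ Quality.
(v): Audit already has 0, so the rest are out.
(vi) contrapositive: Pita ∉ Marketing.
(vii): Farida matches Pita: Farida ∉ Marketing.
(vii): Farida matches Pita: Farida ∉ Quality.

Farida: none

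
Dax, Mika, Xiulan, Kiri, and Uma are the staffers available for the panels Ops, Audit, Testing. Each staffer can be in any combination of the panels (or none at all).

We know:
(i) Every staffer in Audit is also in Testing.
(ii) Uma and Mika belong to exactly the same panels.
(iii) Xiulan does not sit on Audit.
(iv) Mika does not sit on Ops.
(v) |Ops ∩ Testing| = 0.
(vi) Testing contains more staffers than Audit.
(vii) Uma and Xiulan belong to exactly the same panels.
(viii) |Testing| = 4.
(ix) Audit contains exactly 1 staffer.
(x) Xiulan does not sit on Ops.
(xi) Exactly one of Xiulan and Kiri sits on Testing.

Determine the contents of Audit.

From (iii): Xiulan ∉ Audit.
From (iv): Mika ∉ Ops.
From (x): Xiulan ∉ Ops.
(ii): Uma matches Mika: Uma ∉ Ops.
(vii): Uma matches Xiulan: Uma ∉ Audit.
(ii): Mika matches Uma: Mika ∉ Audit.
Suppose Dax ∉ Audit: no assignment then satisfies all the clues, so Dax ∈ Audit.

Audit = {Dax}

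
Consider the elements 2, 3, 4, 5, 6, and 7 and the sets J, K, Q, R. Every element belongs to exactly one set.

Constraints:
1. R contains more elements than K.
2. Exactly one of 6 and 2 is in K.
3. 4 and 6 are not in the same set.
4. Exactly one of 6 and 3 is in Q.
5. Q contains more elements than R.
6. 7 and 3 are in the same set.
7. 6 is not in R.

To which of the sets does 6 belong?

6: K

From (7): 6 ∉ R.
Suppose 6 ∈ J: no assignment then satisfies all the clues, so 6 ∉ J.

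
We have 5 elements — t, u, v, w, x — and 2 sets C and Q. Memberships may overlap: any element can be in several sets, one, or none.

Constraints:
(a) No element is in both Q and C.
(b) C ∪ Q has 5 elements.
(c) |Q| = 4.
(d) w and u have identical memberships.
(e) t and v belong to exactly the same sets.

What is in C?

C = {x}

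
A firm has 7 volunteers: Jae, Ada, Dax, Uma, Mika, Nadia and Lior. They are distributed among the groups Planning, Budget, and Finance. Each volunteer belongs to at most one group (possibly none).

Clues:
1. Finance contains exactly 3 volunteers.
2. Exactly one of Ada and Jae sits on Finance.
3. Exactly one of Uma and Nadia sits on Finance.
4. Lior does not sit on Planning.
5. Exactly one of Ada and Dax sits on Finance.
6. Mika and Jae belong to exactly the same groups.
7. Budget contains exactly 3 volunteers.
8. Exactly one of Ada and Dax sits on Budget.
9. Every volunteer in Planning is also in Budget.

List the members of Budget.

From (4): Lior ∉ Planning.
Suppose Jae ∉ Budget: no assignment then satisfies all the clues, so Jae ∈ Budget.

Budget = {Dax, Jae, Mika}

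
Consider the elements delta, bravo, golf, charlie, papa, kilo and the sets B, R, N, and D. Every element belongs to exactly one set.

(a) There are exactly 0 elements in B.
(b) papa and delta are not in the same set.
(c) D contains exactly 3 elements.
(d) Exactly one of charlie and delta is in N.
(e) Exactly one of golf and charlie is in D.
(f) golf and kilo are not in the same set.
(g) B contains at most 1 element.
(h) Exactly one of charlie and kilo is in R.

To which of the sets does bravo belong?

bravo: D

(a): B already has 0, so the rest are out.
Suppose bravo ∈ R: no assignment then satisfies all the clues, so bravo ∉ R.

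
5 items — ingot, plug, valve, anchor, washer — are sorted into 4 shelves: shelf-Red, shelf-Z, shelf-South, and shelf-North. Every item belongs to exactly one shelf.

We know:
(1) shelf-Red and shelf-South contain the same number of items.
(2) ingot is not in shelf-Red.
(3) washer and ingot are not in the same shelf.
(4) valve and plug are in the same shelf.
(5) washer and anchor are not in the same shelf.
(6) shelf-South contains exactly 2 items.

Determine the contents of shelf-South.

shelf-South = {anchor, ingot}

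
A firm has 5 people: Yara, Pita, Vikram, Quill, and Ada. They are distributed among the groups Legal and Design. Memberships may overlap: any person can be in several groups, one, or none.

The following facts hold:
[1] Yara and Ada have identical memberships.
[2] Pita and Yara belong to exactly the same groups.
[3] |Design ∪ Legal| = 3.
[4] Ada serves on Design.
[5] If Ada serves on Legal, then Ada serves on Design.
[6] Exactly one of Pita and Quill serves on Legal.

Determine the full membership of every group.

Legal = {Ada, Pita, Yara}; Design = {Ada, Pita, Yara}

From (4): Ada ∈ Design.
(1): Yara matches Ada: Yara ∈ Design.
(2): Pita matches Yara: Pita ∈ Design.
Suppose Yara ∉ Legal: no assignment then satisfies all the clues, so Yara ∈ Legal.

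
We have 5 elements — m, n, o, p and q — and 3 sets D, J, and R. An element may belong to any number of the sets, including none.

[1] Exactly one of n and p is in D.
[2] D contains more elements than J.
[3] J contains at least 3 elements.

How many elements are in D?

4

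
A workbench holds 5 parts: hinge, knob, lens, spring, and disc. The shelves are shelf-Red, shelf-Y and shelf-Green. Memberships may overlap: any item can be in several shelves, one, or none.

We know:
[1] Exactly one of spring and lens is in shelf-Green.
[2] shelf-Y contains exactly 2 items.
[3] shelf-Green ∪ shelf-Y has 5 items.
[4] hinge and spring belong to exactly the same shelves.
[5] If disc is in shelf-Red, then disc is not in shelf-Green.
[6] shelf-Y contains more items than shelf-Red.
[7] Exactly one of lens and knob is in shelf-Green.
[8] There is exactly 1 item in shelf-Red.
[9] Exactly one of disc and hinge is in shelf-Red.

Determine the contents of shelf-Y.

shelf-Y = {disc, lens}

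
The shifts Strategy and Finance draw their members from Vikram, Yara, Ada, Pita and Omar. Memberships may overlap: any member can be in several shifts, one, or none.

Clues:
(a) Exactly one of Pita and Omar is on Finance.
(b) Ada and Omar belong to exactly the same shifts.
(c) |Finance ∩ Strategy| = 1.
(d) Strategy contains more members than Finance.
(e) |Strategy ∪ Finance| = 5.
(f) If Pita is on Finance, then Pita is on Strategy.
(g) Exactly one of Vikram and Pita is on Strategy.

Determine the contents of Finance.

Finance = {Pita, Vikram}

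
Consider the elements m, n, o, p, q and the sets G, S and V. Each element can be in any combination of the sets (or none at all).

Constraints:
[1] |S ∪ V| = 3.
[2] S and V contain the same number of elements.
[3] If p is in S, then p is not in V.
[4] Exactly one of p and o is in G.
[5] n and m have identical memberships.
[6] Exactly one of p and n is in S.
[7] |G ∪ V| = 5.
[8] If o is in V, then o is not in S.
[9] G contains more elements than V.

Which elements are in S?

S = {p, q}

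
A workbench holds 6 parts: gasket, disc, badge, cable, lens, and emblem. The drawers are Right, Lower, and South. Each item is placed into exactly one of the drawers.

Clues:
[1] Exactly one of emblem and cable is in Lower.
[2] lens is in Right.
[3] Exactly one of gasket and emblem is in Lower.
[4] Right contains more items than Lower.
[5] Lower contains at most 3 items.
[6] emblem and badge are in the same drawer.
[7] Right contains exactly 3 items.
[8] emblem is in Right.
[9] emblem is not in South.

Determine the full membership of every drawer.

Right = {badge, emblem, lens}; Lower = {cable, gasket}; South = {disc}

From (2): lens ∈ Right.
From (8): emblem ∈ Right.
(1) (exactly one): cable ∈ Lower.
(3) (exactly one): gasket ∈ Lower.
(6): badge matches emblem: badge ∈ Right.
(7): Right already has 3, so the rest are out.
Suppose disc ∈ Lower: no assignment then satisfies all the clues, so disc ∉ Lower.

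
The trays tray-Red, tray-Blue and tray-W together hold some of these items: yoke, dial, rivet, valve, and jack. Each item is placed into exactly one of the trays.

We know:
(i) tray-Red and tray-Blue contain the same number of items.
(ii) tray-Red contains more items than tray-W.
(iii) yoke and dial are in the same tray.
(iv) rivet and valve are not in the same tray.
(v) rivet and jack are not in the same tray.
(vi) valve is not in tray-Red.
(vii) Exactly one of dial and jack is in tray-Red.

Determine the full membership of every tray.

tray-Red = {dial, yoke}; tray-Blue = {jack, valve}; tray-W = {rivet}

From (vi): valve ∉ tray-Red.
Suppose yoke ∉ tray-Red: no assignment then satisfies all the clues, so yoke ∈ tray-Red.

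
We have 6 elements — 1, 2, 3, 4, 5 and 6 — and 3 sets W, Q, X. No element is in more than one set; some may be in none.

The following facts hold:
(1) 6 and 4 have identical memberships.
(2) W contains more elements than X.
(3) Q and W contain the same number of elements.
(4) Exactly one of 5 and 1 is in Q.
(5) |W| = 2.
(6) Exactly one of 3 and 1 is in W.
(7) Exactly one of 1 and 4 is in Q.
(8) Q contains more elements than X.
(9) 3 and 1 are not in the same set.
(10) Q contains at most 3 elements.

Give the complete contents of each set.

W = {3, 5}; Q = {1, 2}; X = {}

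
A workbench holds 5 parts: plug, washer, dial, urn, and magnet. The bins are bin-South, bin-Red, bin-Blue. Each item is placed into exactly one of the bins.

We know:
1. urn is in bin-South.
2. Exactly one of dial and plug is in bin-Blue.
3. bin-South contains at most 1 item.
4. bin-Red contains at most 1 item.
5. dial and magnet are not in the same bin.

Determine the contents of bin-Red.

bin-Red = {dial}

From (1): urn ∈ bin-South.
(3): bin-South already has 1, so the rest are out.
Suppose plug ∈ bin-Red: no assignment then satisfies all the clues, so plug ∉ bin-Red.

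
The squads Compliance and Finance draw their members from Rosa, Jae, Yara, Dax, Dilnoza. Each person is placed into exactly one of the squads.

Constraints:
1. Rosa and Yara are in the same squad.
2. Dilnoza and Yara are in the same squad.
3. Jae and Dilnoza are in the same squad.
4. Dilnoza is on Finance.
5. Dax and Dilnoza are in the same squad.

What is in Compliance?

Compliance = {}

From (4): Dilnoza ∈ Finance.
(2): Yara matches Dilnoza: Yara ∉ Compliance.
(2): Yara matches Dilnoza: Yara ∈ Finance.
(3): Jae matches Dilnoza: Jae ∉ Compliance.
(3): Jae matches Dilnoza: Jae ∈ Finance.
(5): Dax matches Dilnoza: Dax ∉ Compliance.
(5): Dax matches Dilnoza: Dax ∈ Finance.
(1): Rosa matches Yara: Rosa ∉ Compliance.
(1): Rosa matches Yara: Rosa ∈ Finance.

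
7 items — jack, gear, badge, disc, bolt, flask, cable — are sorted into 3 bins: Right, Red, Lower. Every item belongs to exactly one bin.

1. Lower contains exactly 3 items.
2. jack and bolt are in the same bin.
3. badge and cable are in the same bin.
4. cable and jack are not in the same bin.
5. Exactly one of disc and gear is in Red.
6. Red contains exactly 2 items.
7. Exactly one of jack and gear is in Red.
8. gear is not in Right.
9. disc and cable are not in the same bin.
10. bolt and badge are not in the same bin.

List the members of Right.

Right = {badge, cable}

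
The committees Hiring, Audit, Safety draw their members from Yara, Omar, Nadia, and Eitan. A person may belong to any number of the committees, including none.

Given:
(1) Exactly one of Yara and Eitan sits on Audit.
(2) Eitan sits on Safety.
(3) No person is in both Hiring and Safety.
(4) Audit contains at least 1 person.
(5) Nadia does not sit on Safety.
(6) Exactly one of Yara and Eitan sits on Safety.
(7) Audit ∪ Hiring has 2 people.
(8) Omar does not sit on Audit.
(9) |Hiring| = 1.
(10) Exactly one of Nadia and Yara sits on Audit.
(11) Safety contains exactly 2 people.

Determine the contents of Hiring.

Hiring = {Nadia}

From (2): Eitan ∈ Safety.
From (5): Nadia ∉ Safety.
From (8): Omar ∉ Audit.
(3) (disjoint): Eitan ∉ Hiring.
(6) (exactly one): Yara ∉ Safety.
(11): only 2 candidates remain for Safety, so all are in.
(3) (disjoint): Omar ∉ Hiring.
Suppose Yara ∈ Hiring: no assignment then satisfies all the clues, so Yara ∉ Hiring.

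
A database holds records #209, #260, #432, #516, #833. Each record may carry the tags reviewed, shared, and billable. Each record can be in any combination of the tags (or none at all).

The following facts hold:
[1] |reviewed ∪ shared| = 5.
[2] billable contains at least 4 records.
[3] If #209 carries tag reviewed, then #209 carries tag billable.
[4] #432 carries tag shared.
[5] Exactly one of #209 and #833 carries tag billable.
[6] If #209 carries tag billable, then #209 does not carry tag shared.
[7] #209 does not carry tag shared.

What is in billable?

billable = {#209, #260, #432, #516}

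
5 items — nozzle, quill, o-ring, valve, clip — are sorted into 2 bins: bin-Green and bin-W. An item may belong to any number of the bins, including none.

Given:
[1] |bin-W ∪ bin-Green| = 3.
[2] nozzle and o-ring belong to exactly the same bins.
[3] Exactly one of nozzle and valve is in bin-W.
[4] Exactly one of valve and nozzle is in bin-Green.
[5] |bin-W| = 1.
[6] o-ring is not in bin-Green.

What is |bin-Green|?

3

From (6): o-ring ∉ bin-Green.
(2): nozzle matches o-ring: nozzle ∉ bin-Green.
(4) (exactly one): valve ∈ bin-Green.
Suppose nozzle ∈ bin-W: no assignment then satisfies all the clues, so nozzle ∉ bin-W.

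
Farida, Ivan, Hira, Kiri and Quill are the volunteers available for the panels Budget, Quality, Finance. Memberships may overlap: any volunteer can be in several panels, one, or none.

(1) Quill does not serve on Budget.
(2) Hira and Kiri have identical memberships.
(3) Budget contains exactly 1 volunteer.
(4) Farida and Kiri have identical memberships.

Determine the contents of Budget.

Budget = {Ivan}

From (1): Quill ∉ Budget.
Suppose Farida ∈ Budget: no assignment then satisfies all the clues, so Farida ∉ Budget.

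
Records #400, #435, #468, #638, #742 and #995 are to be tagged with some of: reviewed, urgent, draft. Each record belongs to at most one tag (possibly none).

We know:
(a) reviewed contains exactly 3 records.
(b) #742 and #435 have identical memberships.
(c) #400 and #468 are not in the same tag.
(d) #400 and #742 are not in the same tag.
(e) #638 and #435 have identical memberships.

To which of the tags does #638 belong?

#638: reviewed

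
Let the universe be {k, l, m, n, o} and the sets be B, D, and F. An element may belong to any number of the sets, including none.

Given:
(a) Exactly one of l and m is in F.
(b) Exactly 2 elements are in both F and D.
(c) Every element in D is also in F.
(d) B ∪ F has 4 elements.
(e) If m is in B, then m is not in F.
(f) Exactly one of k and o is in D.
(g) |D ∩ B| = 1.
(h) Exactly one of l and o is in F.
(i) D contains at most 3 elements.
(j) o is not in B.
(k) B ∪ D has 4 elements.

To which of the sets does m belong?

m: B

From (j): o ∉ B.
Suppose m ∉ B: no assignment then satisfies all the clues, so m ∈ B.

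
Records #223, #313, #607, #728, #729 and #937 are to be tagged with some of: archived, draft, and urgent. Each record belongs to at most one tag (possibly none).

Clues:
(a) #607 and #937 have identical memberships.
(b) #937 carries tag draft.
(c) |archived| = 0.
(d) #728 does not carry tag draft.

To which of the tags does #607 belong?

#607: draft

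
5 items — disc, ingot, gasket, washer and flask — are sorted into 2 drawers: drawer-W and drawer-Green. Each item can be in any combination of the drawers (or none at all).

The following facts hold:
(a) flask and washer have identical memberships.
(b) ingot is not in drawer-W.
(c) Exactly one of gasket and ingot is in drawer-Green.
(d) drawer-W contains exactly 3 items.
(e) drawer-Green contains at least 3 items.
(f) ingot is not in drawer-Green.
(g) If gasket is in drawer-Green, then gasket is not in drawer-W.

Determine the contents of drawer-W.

drawer-W = {disc, flask, washer}

From (b): ingot ∉ drawer-W.
From (f): ingot ∉ drawer-Green.
(c) (exactly one): gasket ∈ drawer-Green.
(g): gasket ∉ drawer-W.
(d): only 3 candidates remain for drawer-W, so all are in.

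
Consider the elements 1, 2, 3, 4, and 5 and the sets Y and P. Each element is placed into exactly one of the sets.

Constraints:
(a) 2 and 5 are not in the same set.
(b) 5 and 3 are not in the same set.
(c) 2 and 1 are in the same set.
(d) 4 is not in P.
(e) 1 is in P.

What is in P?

P = {1, 2, 3}

From (d): 4 ∉ P.
From (e): 1 ∈ P.
(c): 2 matches 1: 2 ∉ Y.
(c): 2 matches 1: 2 ∈ P.
Only one set left: 4 ∈ Y.
(a): 5 ∉ P.
Only one set left: 5 ∈ Y.
(b): 3 ∉ Y.
Only one set left: 3 ∈ P.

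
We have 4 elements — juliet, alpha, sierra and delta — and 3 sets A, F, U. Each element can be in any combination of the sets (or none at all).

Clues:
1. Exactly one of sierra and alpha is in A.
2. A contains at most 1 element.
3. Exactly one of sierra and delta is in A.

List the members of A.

A = {sierra}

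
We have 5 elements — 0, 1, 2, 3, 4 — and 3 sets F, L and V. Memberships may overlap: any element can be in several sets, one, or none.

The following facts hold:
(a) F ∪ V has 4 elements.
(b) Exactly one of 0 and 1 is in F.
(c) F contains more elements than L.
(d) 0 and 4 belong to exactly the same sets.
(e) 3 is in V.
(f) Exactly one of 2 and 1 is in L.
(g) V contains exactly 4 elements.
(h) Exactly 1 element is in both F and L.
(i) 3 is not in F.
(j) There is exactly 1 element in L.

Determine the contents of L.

L = {2}

From (e): 3 ∈ V.
From (i): 3 ∉ F.
Suppose 0 ∈ L: no assignment then satisfies all the clues, so 0 ∉ L.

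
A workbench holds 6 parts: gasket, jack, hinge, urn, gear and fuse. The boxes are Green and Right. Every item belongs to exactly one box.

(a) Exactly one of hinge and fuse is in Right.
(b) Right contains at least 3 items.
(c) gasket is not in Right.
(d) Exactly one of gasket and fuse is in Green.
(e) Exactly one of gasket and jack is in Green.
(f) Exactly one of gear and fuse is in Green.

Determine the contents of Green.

From (c): gasket ∉ Right.
Only one box left: gasket ∈ Green.
(d) (exactly one): fuse ∉ Green.
(e) (exactly one): jack ∉ Green.
(f) (exactly one): gear ∈ Green.
Only one box left: jack ∈ Right.
Only one box left: fuse ∈ Right.
(a) (exactly one): hinge ∉ Right.
(b): only 3 candidates remain for Right, so all are in.
Only one box left: hinge ∈ Green.

Green = {gasket, gear, hinge}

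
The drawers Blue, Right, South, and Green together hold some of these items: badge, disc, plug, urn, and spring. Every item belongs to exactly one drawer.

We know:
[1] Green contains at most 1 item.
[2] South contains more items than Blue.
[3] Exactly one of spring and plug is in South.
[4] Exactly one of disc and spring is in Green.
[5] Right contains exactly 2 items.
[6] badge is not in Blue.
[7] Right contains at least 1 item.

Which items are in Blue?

From (6): badge ∉ Blue.
Suppose disc ∈ Blue: no assignment then satisfies all the clues, so disc ∉ Blue.

Blue = {}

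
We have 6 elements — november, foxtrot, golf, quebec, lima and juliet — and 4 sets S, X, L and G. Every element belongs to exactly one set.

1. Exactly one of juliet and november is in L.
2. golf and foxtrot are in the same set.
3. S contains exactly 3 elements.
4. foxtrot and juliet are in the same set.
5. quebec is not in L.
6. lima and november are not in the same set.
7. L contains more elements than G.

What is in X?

X = {lima, quebec}

From (5): quebec ∉ L.
Suppose november ∈ X: no assignment then satisfies all the clues, so november ∉ X.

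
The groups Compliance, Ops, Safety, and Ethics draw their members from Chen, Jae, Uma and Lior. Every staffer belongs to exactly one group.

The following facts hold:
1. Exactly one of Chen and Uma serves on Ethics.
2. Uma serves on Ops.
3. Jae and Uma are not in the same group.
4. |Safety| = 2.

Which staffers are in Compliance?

Compliance = {}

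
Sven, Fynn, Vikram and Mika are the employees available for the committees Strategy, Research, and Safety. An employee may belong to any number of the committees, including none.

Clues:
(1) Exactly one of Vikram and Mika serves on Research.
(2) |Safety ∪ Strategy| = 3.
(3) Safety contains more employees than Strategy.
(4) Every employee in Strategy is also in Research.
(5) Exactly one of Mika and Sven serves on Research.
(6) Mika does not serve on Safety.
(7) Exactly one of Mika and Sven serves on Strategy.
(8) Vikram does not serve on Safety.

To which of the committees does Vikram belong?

Vikram: none

From (6): Mika ∉ Safety.
From (8): Vikram ∉ Safety.
Suppose Vikram ∈ Strategy: no assignment then satisfies all the clues, so Vikram ∉ Strategy.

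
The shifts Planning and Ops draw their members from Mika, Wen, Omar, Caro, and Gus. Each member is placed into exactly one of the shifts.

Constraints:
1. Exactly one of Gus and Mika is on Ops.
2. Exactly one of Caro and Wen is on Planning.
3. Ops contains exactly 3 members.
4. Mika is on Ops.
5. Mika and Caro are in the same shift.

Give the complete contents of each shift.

Planning = {Gus, Wen}; Ops = {Caro, Mika, Omar}

From (4): Mika ∈ Ops.
(1) (exactly one): Gus ∉ Ops.
(5): Caro matches Mika: Caro ∉ Planning.
(5): Caro matches Mika: Caro ∈ Ops.
Only one shift left: Gus ∈ Planning.
(2) (exactly one): Wen ∈ Planning.
(3): only 3 candidates remain for Ops, so all are in.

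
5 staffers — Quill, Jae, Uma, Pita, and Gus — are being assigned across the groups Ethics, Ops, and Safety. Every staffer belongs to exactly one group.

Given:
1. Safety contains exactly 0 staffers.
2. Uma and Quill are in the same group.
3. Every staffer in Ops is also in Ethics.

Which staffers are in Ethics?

Ethics = {Gus, Jae, Pita, Quill, Uma}

(1): Safety already has 0, so the rest are out.
Suppose Quill ∉ Ethics: no assignment then satisfies all the clues, so Quill ∈ Ethics.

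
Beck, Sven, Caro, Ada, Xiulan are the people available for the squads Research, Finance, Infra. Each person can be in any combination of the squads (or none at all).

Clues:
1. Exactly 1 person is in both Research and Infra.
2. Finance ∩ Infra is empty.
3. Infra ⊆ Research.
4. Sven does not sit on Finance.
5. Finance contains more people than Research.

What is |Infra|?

1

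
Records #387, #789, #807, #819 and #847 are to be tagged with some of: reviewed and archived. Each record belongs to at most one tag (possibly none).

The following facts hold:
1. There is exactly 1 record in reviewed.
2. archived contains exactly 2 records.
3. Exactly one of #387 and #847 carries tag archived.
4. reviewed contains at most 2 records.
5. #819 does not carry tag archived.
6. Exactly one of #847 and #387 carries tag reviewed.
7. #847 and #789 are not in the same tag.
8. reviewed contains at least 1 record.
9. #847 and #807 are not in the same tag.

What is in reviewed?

reviewed = {#847}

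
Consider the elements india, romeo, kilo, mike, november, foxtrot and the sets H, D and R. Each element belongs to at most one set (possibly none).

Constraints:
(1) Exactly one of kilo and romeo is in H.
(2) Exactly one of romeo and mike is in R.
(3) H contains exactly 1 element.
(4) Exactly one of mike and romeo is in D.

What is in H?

H = {kilo}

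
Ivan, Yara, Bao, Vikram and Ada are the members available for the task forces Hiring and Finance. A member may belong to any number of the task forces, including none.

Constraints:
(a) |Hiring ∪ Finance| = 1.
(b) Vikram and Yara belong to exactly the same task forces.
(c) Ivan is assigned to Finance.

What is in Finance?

Finance = {Ivan}

From (c): Ivan ∈ Finance.
Suppose Yara ∈ Finance: no assignment then satisfies all the clues, so Yara ∉ Finance.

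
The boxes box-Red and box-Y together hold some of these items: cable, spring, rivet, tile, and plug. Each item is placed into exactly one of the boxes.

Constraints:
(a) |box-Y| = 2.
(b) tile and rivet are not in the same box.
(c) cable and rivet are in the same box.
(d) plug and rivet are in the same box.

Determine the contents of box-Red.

box-Red = {cable, plug, rivet}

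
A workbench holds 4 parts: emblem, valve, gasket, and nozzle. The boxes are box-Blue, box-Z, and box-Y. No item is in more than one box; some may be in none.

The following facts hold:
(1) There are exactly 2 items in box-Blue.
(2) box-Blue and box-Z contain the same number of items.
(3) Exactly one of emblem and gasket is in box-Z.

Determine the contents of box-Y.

box-Y = {}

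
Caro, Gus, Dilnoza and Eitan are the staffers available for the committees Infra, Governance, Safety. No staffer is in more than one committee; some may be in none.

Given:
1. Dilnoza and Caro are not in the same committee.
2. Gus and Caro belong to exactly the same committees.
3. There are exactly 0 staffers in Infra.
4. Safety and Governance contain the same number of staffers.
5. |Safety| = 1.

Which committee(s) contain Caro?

Caro: none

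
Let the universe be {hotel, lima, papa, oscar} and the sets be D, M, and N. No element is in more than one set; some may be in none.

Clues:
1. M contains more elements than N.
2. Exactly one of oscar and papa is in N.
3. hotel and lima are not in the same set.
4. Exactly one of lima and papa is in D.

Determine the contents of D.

D = {lima}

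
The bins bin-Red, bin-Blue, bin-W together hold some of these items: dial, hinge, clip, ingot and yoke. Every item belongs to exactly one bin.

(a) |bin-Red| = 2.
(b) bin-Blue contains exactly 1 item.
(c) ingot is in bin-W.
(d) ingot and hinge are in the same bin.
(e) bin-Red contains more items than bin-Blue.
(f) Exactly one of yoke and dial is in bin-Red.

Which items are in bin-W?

bin-W = {hinge, ingot}

From (c): ingot ∈ bin-W.
(d): hinge matches ingot: hinge ∉ bin-Red.
(d): hinge matches ingot: hinge ∉ bin-Blue.
(d): hinge matches ingot: hinge ∈ bin-W.
Suppose dial ∈ bin-W: no assignment then satisfies all the clues, so dial ∉ bin-W.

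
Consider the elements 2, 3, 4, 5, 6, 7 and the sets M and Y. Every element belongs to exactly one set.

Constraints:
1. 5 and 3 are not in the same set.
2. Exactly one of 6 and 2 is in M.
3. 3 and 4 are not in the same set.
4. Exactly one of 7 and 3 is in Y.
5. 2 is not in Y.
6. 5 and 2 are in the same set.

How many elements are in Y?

From (5): 2 ∉ Y.
(6): 5 matches 2: 5 ∉ Y.
Only one set left: 2 ∈ M.
Only one set left: 5 ∈ M.
(1): 3 ∉ M.
(2) (exactly one): 6 ∉ M.
Only one set left: 3 ∈ Y.
Only one set left: 6 ∈ Y.
(3): 4 ∉ Y.
(4) (exactly one): 7 ∉ Y.
Only one set left: 4 ∈ M.
Only one set left: 7 ∈ M.

2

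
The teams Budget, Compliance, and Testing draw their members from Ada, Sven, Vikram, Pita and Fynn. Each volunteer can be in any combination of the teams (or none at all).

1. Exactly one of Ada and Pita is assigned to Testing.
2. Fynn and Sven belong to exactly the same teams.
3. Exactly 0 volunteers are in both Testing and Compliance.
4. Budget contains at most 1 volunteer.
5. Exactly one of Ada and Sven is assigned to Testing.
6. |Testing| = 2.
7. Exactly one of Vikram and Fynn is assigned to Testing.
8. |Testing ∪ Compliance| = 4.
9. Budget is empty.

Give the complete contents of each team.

Budget = {}; Compliance = {Fynn, Sven}; Testing = {Ada, Vikram}

(9): Budget already has 0, so the rest are out.
Suppose Ada ∈ Compliance: no assignment then satisfies all the clues, so Ada ∉ Compliance.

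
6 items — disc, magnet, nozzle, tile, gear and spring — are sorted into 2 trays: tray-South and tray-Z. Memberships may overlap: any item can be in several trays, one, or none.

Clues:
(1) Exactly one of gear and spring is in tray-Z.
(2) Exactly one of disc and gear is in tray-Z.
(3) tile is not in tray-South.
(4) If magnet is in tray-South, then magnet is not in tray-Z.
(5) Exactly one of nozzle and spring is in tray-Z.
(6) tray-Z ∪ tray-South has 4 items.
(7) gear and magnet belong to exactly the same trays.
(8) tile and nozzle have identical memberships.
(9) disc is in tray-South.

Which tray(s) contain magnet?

magnet: tray-South

From (3): tile ∉ tray-South.
From (9): disc ∈ tray-South.
(8): nozzle matches tile: nozzle ∉ tray-South.
Suppose magnet ∉ tray-South: no assignment then satisfies all the clues, so magnet ∈ tray-South.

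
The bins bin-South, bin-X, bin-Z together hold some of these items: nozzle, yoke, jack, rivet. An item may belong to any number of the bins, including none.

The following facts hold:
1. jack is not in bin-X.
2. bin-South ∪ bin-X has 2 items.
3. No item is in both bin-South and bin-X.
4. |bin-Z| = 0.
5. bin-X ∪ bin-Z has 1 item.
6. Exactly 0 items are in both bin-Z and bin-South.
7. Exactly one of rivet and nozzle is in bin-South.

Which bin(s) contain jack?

jack: none

From (1): jack ∉ bin-X.
(4): bin-Z already has 0, so the rest are out.
Suppose jack ∈ bin-South: no assignment then satisfies all the clues, so jack ∉ bin-South.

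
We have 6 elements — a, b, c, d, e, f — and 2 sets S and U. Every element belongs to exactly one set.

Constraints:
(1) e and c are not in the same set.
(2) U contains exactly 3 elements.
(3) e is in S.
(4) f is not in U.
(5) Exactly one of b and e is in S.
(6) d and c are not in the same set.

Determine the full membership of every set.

From (3): e ∈ S.
From (4): f ∉ U.
(1): c ∉ S.
(5) (exactly one): b ∉ S.
Only one set left: b ∈ U.
Only one set left: c ∈ U.
Only one set left: f ∈ S.
(6): d ∉ U.
Only one set left: d ∈ S.
(2): only 3 candidates remain for U, so all are in.

S = {d, e, f}; U = {a, b, c}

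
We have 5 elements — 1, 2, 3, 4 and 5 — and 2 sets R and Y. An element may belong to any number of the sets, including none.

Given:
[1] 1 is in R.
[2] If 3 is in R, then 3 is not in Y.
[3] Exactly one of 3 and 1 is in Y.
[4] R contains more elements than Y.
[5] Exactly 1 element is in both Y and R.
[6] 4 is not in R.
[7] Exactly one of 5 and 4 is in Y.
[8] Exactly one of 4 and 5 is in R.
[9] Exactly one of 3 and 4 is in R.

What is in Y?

Y = {1, 4}

From (1): 1 ∈ R.
From (6): 4 ∉ R.
(8) (exactly one): 5 ∈ R.
(9) (exactly one): 3 ∈ R.
(2): 3 ∉ Y.
(3) (exactly one): 1 ∈ Y.
Suppose 2 ∈ Y: no assignment then satisfies all the clues, so 2 ∉ Y.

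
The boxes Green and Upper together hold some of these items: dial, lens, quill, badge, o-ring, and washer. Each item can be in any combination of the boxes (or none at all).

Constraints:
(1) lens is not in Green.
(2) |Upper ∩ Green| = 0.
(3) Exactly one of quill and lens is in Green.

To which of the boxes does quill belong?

quill: Green

From (1): lens ∉ Green.
(3) (exactly one): quill ∈ Green.
Suppose quill ∈ Upper: no assignment then satisfies all the clues, so quill ∉ Upper.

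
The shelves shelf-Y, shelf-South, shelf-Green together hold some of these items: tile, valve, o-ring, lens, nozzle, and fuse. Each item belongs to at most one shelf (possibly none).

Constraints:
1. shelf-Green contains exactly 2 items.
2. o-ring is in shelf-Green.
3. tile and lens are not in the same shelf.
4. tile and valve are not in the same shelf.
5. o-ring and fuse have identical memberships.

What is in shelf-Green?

From (2): o-ring ∈ shelf-Green.
(5): fuse matches o-ring: fuse ∉ shelf-Y.
(5): fuse matches o-ring: fuse ∉ shelf-South.
(5): fuse matches o-ring: fuse ∈ shelf-Green.
(1): shelf-Green already has 2, so the rest are out.

shelf-Green = {fuse, o-ring}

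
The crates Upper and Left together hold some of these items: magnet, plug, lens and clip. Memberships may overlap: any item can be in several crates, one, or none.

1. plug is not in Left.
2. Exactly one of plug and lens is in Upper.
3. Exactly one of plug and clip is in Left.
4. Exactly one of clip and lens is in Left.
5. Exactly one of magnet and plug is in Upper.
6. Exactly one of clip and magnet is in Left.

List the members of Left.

From (1): plug ∉ Left.
(3) (exactly one): clip ∈ Left.
(4) (exactly one): lens ∉ Left.
(6) (exactly one): magnet ∉ Left.

Left = {clip}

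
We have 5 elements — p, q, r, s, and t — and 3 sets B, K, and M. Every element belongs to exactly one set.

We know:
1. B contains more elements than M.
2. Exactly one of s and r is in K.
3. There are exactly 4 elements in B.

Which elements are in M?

M = {}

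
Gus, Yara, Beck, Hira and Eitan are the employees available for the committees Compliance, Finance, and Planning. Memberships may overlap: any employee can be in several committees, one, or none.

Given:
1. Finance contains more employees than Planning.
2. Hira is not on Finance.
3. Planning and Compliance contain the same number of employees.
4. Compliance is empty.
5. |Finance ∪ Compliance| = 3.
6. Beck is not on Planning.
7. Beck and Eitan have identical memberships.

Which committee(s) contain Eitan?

From (2): Hira ∉ Finance.
From (6): Beck ∉ Planning.
(4): Compliance already has 0, so the rest are out.
(7): Eitan matches Beck: Eitan ∉ Planning.
Suppose Eitan ∉ Finance: no assignment then satisfies all the clues, so Eitan ∈ Finance.

Eitan: Finance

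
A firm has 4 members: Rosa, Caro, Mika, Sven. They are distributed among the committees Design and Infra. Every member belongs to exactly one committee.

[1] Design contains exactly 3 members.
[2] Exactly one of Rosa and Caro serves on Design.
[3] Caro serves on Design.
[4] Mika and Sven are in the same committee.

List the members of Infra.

Infra = {Rosa}

From (3): Caro ∈ Design.
(2) (exactly one): Rosa ∉ Design.
Only one committee left: Rosa ∈ Infra.
(1): only 3 candidates remain for Design, so all are in.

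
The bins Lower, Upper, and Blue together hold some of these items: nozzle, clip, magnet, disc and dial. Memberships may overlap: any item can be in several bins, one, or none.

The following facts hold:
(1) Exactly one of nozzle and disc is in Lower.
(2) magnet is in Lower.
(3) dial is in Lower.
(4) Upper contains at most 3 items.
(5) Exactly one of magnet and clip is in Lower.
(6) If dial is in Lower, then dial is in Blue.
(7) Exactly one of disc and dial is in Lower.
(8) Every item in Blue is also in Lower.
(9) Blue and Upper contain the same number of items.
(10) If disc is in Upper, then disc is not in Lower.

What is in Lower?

Lower = {dial, magnet, nozzle}

From (2): magnet ∈ Lower.
From (3): dial ∈ Lower.
(5) (exactly one): clip ∉ Lower.
(6): dial ∈ Blue.
(7) (exactly one): disc ∉ Lower.
(8) contrapositive: clip ∉ Blue.
(8) contrapositive: disc ∉ Blue.
(1) (exactly one): nozzle ∈ Lower.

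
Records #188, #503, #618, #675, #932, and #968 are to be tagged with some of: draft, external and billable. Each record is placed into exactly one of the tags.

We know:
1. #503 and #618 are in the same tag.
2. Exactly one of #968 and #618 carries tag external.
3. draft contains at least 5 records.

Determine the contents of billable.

billable = {}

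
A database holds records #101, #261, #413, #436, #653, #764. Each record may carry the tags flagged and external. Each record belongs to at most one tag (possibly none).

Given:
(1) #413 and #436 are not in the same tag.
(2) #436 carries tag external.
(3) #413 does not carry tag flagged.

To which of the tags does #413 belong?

From (2): #436 ∈ external.
From (3): #413 ∉ flagged.
(1): #413 ∉ external.

#413: none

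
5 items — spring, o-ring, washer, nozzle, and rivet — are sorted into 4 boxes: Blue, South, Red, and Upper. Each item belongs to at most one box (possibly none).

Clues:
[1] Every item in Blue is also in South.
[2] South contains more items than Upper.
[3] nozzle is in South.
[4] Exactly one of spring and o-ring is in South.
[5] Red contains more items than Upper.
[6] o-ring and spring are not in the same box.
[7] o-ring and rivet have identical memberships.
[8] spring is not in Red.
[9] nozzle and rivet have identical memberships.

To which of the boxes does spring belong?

From (3): nozzle ∈ South.
From (8): spring ∉ Red.
(9): rivet matches nozzle: rivet ∉ Blue.
(9): rivet matches nozzle: rivet ∈ South.
(7): o-ring matches rivet: o-ring ∉ Blue.
(7): o-ring matches rivet: o-ring ∈ South.
(4) (exactly one): spring ∉ South.
(1) contrapositive: spring ∉ Blue.
Suppose spring ∈ Upper: no assignment then satisfies all the clues, so spring ∉ Upper.

spring: none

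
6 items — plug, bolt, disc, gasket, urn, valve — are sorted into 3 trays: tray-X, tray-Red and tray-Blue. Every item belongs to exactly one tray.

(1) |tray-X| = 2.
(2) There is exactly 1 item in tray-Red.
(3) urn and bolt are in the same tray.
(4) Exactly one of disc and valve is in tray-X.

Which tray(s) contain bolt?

bolt: tray-Blue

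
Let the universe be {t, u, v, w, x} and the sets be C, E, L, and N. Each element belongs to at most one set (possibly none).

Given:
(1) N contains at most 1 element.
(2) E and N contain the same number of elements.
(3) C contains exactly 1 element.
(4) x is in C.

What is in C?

From (4): x ∈ C.
(3): C already has 1, so the rest are out.

C = {x}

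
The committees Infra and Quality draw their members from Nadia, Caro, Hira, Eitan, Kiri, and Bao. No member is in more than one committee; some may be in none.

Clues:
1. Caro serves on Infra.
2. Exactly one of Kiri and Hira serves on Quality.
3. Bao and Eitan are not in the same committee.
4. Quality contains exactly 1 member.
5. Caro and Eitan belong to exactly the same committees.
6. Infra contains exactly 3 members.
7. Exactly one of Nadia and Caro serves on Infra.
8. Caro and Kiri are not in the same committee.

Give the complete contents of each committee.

Infra = {Caro, Eitan, Hira}; Quality = {Kiri}

From (1): Caro ∈ Infra.
(5): Eitan matches Caro: Eitan ∈ Infra.
(7) (exactly one): Nadia ∉ Infra.
(8): Kiri ∉ Infra.
(3): Bao ∉ Infra.
(6): only 3 candidates remain for Infra, so all are in.
(2) (exactly one): Kiri ∈ Quality.
(4): Quality already has 1, so the rest are out.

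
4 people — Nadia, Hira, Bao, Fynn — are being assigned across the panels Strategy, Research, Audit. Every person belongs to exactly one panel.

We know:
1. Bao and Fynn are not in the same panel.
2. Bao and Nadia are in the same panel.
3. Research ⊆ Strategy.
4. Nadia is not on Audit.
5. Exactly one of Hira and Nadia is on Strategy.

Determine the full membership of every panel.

Strategy = {Bao, Nadia}; Research = {}; Audit = {Fynn, Hira}

From (4): Nadia ∉ Audit.
(2): Bao matches Nadia: Bao ∉ Audit.
Suppose Nadia ∉ Strategy: no assignment then satisfies all the clues, so Nadia ∈ Strategy.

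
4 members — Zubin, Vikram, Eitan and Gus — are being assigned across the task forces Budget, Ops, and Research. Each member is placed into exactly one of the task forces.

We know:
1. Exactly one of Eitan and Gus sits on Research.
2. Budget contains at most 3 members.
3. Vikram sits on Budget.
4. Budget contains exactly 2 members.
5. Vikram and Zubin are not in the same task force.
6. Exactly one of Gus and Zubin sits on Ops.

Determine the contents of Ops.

Ops = {Zubin}

From (3): Vikram ∈ Budget.
(5): Zubin ∉ Budget.
Suppose Zubin ∉ Ops: no assignment then satisfies all the clues, so Zubin ∈ Ops.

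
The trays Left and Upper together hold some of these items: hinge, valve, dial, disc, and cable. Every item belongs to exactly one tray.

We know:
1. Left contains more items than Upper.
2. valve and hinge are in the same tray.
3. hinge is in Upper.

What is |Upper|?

From (3): hinge ∈ Upper.
(2): valve matches hinge: valve ∉ Left.
(2): valve matches hinge: valve ∈ Upper.
Suppose dial ∉ Left: no assignment then satisfies all the clues, so dial ∈ Left.

2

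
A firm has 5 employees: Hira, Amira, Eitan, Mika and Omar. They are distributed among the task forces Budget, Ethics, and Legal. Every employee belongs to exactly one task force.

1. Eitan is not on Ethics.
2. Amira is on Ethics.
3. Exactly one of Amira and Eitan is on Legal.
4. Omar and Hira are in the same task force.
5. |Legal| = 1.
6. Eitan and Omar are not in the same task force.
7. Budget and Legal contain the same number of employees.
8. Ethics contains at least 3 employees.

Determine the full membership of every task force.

Budget = {Mika}; Ethics = {Amira, Hira, Omar}; Legal = {Eitan}

From (1): Eitan ∉ Ethics.
From (2): Amira ∈ Ethics.
(3) (exactly one): Eitan ∈ Legal.
(5): Legal already has 1, so the rest are out.
Suppose Hira ∈ Budget: no assignment then satisfies all the clues, so Hira ∉ Budget.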